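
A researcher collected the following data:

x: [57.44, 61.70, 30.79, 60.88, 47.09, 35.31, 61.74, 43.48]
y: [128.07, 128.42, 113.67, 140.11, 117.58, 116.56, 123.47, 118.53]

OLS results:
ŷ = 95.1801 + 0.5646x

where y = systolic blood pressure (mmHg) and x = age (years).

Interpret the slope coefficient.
For each additional year of age, predicted blood pressure increases by approximately 0.5646 mmHg.

The slope β₁ = 0.5646 gives the rate at which the fitted blood pressure changes with age.

Interpretation:
- Age up by 1 year → predicted blood pressure increases by 0.5646 mmHg
- The effect is assumed constant over the observed range of x (linearity)
- The slope describes association in these data, not necessarily a causal effect

(β₀ = 95.1801 is the fitted value at x = 0 and is not part of the slope interpretation.)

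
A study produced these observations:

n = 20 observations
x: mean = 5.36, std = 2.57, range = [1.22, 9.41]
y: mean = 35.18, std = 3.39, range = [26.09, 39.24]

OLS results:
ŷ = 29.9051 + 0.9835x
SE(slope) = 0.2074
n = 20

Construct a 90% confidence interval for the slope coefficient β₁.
The 90% CI for β₁ is (0.6238, 1.3432)

Confidence interval for the slope:

The 90% CI for β₁ is: β̂₁ ± t*(α/2, n-2) × SE(β̂₁)

Step 1: Find critical t-value
- Confidence level = 0.9
- Degrees of freedom = n - 2 = 20 - 2 = 18
- t*(α/2, 18) = 1.7341

Step 2: Calculate margin of error
Margin = 1.7341 × 0.2074 = 0.3597

Step 3: Construct interval
CI = 0.9835 ± 0.3597
CI = (0.6238, 1.3432)

Interpretation: intervals built this way capture the true β₁ in 90% of repeated samples; here the plausible range for the per-unit effect of x on y is 0.6238 to 1.3432.
The interval does not include 0, suggesting a significant linear relationship.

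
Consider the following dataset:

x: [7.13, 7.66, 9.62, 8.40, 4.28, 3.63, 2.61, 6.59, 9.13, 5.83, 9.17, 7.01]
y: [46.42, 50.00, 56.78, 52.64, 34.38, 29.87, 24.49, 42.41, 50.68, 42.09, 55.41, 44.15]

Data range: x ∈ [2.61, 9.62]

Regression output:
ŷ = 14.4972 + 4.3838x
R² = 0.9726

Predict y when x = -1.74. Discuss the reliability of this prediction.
ŷ = 6.8694, but this is extrapolation (below the data range [2.61, 9.62]) and may be unreliable.

Prediction calculation:
ŷ = 14.4972 + 4.3838 × (-1.74)
ŷ = 6.8694

Reliability:
- Data range: x ∈ [2.61, 9.62]
- Prediction point: x = -1.74 is 4.35 units below the observed range → this is EXTRAPOLATION, not interpolation

Why that matters here:
- The linear relationship may not hold outside the observed range
- There are no observations near this x to validate the fitted line there

Report the number if required, but flag clearly that it is an extrapolation.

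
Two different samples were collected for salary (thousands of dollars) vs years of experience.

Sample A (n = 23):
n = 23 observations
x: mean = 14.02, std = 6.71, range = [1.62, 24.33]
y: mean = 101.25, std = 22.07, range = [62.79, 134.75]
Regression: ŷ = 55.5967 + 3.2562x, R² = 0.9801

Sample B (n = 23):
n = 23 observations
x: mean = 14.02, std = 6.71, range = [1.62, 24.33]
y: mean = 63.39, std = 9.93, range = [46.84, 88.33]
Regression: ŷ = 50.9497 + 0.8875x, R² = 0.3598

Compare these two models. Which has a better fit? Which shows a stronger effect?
Model A has the better fit (R² = 0.9801 vs 0.3598). Model A shows the stronger effect (|β₁| = 3.2562 vs 0.8875).

Model Comparison:

Goodness of fit (R²):
- Model A: R² = 0.9801 → 98.01% of variance in salary explained
- Model B: R² = 0.3598 → 35.98% of variance in salary explained
- 0.9801 > 0.3598 → Model A has the better fit

Which has the larger per-year effect? (|β₁|)
- Model A: β₁ = 3.2562 → predicted salary rises 3.2562 thousand dollars per additional year of experience
- Model B: β₁ = 0.8875 → predicted salary rises 0.8875 thousand dollars per additional year of experience
- |3.2562| > |0.8875| → Model A shows the stronger marginal effect

Note: A better fit (higher R²) doesn't necessarily mean a more important relationship.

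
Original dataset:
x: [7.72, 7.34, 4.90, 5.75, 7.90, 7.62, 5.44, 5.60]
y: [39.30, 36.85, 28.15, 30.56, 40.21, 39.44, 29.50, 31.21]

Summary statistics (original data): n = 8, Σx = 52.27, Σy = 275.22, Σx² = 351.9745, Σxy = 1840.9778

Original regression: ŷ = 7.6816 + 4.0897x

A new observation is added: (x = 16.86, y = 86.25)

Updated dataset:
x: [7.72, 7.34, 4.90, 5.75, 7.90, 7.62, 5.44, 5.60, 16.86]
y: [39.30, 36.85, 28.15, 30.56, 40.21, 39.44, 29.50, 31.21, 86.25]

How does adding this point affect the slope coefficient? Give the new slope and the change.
The slope changes from 4.0897 to 4.9284 (change of +0.8387, or +20.5%).

x = 16.86 lies well outside the original x-range [4.90, 7.90] (x̄ ≈ 6.53), so this observation has high leverage and can move the slope substantially.

Step 1: Update the sums with the new point (n goes from 8 to 9)
Σx  = 52.27 + 16.86 = 69.13
Σy  = 275.22 + 86.25 = 361.47
Σx² = 351.9745 + 16.86² = 351.9745 + 284.2596 = 636.2341
Σxy = 1840.9778 + 16.86×86.25 = 1840.9778 + 1454.1750 = 3295.1528

Step 2: Recompute the slope with b₁ = (nΣxy − ΣxΣy) / (nΣx² − (Σx)²)
Numerator   = 9×3295.1528 − 69.13×361.47 = 29656.3752 − 24988.4211 = 4667.9541
Denominator = 9×636.2341 − 69.13² = 5726.1069 − 4778.9569 = 947.1500
b₁(new) = 4667.9541 / 947.1500 = 4.9284

(Same formula on the original sums: (8×1840.9778 − 52.27×275.22) / (8×351.9745 − 52.27²) = 342.0730 / 83.6431 = 4.0897, matching the given fit.)

Step 3: Change in slope
Δβ₁ = 4.9284 − 4.0897 = +0.8387
Relative change = +0.8387 / 4.0897 × 100% = +20.5%
→ the slope increases when the point is added.

A high-leverage point only changes the slope if it is off the original line; here y = 86.25 is above the original trend, so the slope increases.
In practice: examine leverage (hᵢ) and Cook's distance rather than deleting it automatically.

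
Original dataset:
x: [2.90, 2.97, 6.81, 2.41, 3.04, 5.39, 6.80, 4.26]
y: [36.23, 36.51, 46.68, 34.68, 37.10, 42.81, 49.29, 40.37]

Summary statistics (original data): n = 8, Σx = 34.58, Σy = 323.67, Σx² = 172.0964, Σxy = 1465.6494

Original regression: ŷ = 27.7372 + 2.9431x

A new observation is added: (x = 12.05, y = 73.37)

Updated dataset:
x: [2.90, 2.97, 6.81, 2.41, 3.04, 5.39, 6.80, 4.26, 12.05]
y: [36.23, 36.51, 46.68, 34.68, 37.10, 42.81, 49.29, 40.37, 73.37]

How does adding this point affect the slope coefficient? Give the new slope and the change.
New slope β₁ = 3.8657 versus 2.9431 before: a change of +0.9226 (+31.3%).

The new point has HIGH LEVERAGE: x = 12.05 is far from the original mean x̄ = 34.58/8 ≈ 4.32 (original range [2.41, 6.81]).

Step 1: Update the sums with the new point (n goes from 8 to 9)
Σx  = 34.58 + 12.05 = 46.63
Σy  = 323.67 + 73.37 = 397.04
Σx² = 172.0964 + 12.05² = 172.0964 + 145.2025 = 317.2989
Σxy = 1465.6494 + 12.05×73.37 = 1465.6494 + 884.1085 = 2349.7579

Step 2: Recompute the slope with b₁ = (nΣxy − ΣxΣy) / (nΣx² − (Σx)²)
Numerator   = 9×2349.7579 − 46.63×397.04 = 21147.8211 − 18513.9752 = 2633.8459
Denominator = 9×317.2989 − 46.63² = 2855.6901 − 2174.3569 = 681.3332
b₁(new) = 2633.8459 / 681.3332 = 3.8657

(Same formula on the original sums: (8×1465.6494 − 34.58×323.67) / (8×172.0964 − 34.58²) = 532.6866 / 180.9948 = 2.9431, matching the given fit.)

Step 3: Change in slope
Δβ₁ = 3.8657 − 2.9431 = +0.9226
Relative change = +0.9226 / 2.9431 × 100% = +31.3%
→ the slope increases when the point is added.

A high-leverage point only changes the slope if it is off the original line; here y = 73.37 is above the original trend, so the slope increases.
In practice: check such a point for data-entry or measurement error; investigate whether it comes from the same population as the rest of the sample.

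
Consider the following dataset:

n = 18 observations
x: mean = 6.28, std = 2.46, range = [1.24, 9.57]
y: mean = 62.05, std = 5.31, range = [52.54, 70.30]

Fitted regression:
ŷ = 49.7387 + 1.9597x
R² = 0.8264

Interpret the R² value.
R² = 0.8264 means 82.64% of the variation in y is explained by the linear relationship with x. This indicates a strong fit.

R² = 1 − SS_res/SS_tot compares the residual scatter to the total scatter of y about its mean.

Here R² = 0.8264:
- Explained: 82.64% of the variation in y
- Unexplained (residual): 100% − 82.64% = 17.36%
- Rule of thumb (below 0.3 weak; 0.3 to below 0.7 moderate; 0.7 and above strong) → strong

Equivalently, for simple linear regression R² = r², so |r| = √0.8264 ≈ 0.9091.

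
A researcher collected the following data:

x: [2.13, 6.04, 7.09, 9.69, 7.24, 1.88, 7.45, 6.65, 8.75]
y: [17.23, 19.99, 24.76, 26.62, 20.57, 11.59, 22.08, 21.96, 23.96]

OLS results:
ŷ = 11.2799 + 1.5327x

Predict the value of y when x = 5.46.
ŷ = 19.6484

x = 5.46 lies inside the observed range [1.88, 9.69], so the fitted equation applies directly:

ŷ = 11.2799 + 1.5327 × 5.46
ŷ = 11.2799 + 8.3685
ŷ = 19.6484

This is a point prediction; actual observations scatter around it by roughly the residual standard deviation.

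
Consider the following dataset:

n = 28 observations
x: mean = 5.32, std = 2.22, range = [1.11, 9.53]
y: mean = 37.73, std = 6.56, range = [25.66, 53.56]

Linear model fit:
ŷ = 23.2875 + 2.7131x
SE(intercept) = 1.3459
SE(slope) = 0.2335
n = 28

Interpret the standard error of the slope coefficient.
The slope 2.7131 is pinned down to within about ±0.2335 (one SE) by these data — relative uncertainty 8.6%, i.e. precise.

What SE measures:
- The standard error quantifies the sampling variability of the coefficient estimate
- It is the estimated standard deviation of β̂₁ across hypothetical repeated samples of the same size
- Smaller SE → more precise estimate

Relative precision:
- SE / |β̂₁| = 0.2335 / 2.7131 = 8.6%
- Rule of thumb (under 20%: precise; 20% to under 50%: moderately precise; 50% or more: imprecise) → precise

Link to interval estimation: a confidence interval for β₁ is β̂₁ ± t* × 0.2335, so SE sets the half-width per unit of t*.

What drives SE(β̂₁): more residual scatter → larger SE; larger n (here n = 28) → smaller SE; wider spread of x values → smaller SE.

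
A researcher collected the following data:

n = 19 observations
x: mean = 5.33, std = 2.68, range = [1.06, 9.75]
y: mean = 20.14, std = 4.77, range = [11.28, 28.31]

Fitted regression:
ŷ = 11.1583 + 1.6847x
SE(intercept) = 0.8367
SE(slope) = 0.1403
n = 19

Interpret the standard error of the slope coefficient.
The slope 1.6847 is pinned down to within about ±0.1403 (one SE) by these data — relative uncertainty 8.3%, i.e. precise.

SE(β̂₁) = 0.1403 says: if we drew many samples of n = 19 from the same population and refit each time, the fitted slopes would scatter with a standard deviation of roughly 0.1403 around the true β₁.

Relative precision:
- SE / |β̂₁| = 0.1403 / 1.6847 = 8.3%
- Rule of thumb (under 20%: precise; 20% to under 50%: moderately precise; 50% or more: imprecise) → precise

Link to the t-test: t = β̂₁ / SE(β̂₁) = 1.6847 / 0.1403 = 12.0078, the statistic for H₀: β₁ = 0.

What drives SE(β̂₁): more residual scatter → larger SE; larger n (here n = 19) → smaller SE; wider spread of x values → smaller SE.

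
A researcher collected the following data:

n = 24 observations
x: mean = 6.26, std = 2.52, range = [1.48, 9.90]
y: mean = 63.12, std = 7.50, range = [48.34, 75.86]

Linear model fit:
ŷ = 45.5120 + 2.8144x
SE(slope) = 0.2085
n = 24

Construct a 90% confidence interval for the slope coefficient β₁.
The 90% CI for β₁ is (2.4564, 3.1724)

Confidence interval for the slope:

The 90% CI for β₁ is: β̂₁ ± t*(α/2, n-2) × SE(β̂₁)

Step 1: Find critical t-value
- Confidence level = 0.9
- Degrees of freedom = n - 2 = 24 - 2 = 22
- t*(α/2, 22) = 1.7171

Step 2: Calculate margin of error
Margin = 1.7171 × 0.2085 = 0.3580

Step 3: Construct interval
CI = 2.8144 ± 0.3580
CI = (2.4564, 3.1724)

Interpretation: intervals built this way capture the true β₁ in 90% of repeated samples; here the plausible range for the per-unit effect of x on y is 2.4564 to 3.1724.
The interval does not include 0, suggesting a significant linear relationship.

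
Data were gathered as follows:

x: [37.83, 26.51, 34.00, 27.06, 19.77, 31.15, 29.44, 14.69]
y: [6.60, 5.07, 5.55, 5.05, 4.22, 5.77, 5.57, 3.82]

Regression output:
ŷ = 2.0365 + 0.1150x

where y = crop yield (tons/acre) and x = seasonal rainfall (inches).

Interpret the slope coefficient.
For each additional inch of rainfall, predicted crop yield increases by approximately 0.1150 tons/acre.

The slope β₁ = 0.1150 gives the rate at which the fitted crop yield changes with rainfall.

Interpretation:
- Rainfall up by 1 inch → predicted crop yield increases by 0.1150 tons/acre
- This is a linear approximation: the same per-unit change is assumed across the whole observed x range
- The slope describes association in these data, not necessarily a causal effect

The intercept β₀ = 2.0365 is the predicted crop yield when rainfall = 0; since the smallest observed x is 14.69, this is an extrapolation and mainly anchors the line.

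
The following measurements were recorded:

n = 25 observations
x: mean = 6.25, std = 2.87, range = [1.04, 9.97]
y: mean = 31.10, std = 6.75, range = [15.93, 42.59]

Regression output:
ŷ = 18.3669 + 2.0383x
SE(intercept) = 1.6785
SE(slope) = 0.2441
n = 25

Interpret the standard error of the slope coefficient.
SE(β̂₁) = 0.2441 is the estimated standard deviation of the slope estimate across repeated samples; relative to β̂₁ = 2.0383 that is 12.0%, a precise estimate.

What SE measures:
- The standard error quantifies the sampling variability of the coefficient estimate
- It is the estimated standard deviation of β̂₁ across hypothetical repeated samples of the same size
- Smaller SE → more precise estimate

Relative precision:
- SE / |β̂₁| = 0.2441 / 2.0383 = 12.0%
- Rule of thumb (under 20%: precise; 20% to under 50%: moderately precise; 50% or more: imprecise) → precise

Link to the t-test: t = β̂₁ / SE(β̂₁) = 2.0383 / 0.2441 = 8.3503, the statistic for H₀: β₁ = 0.

What drives SE(β̂₁): wider spread of x values → smaller SE.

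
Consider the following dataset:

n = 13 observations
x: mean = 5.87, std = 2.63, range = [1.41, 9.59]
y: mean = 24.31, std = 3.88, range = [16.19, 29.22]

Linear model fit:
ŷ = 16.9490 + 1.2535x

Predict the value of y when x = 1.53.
ŷ = 18.8669

Plug x = 1.53 into the fitted line:

ŷ = 16.9490 + 1.2535 × 1.53
ŷ = 16.9490 + 1.9179
ŷ = 18.8669

This is a point prediction; actual observations scatter around it by roughly the residual standard deviation.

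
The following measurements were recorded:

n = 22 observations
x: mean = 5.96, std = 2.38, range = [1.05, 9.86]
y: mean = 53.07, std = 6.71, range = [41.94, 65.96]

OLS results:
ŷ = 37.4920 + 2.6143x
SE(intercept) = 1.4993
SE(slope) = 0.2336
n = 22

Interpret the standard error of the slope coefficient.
SE(β̂₁) = 0.2336 is the estimated standard deviation of the slope estimate across repeated samples; relative to β̂₁ = 2.6143 that is 8.9%, a precise estimate.

What SE measures:
- The standard error quantifies the sampling variability of the coefficient estimate
- It is the estimated standard deviation of β̂₁ across hypothetical repeated samples of the same size
- Smaller SE → more precise estimate

Relative precision:
- SE / |β̂₁| = 0.2336 / 2.6143 = 8.9%
- Rule of thumb (under 20%: precise; 20% to under 50%: moderately precise; 50% or more: imprecise) → precise

Link to the t-test: t = β̂₁ / SE(β̂₁) = 2.6143 / 0.2336 = 11.1914, the statistic for H₀: β₁ = 0.

What drives SE(β̂₁): larger n (here n = 22) → smaller SE; more residual scatter → larger SE.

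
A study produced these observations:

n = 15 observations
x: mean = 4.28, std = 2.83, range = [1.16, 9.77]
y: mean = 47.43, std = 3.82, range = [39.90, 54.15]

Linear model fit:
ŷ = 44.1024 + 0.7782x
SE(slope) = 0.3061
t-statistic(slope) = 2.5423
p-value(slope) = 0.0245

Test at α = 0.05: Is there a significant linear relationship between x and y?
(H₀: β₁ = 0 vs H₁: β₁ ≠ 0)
Reject H₀: p-value = 0.0245 < α = 0.05. The linear relationship is significant at the 5% level.

Hypothesis test for the slope coefficient:

H₀: β₁ = 0 (no linear relationship)
H₁: β₁ ≠ 0 (linear relationship exists)

Test statistic: t = β̂₁ / SE(β̂₁) = 0.7782 / 0.3061 = 2.5423

The p-value (0.0245) is the probability, under H₀, of a t-statistic at least as extreme as |t| = 2.5423 (two-sided, df = n − 2 = 13).

Decision rule: reject H₀ if p-value < α.
p-value = 0.0245 < α = 0.05 → reject H₀.

There is sufficient evidence at the 5% significance level to conclude that a linear relationship exists between x and y.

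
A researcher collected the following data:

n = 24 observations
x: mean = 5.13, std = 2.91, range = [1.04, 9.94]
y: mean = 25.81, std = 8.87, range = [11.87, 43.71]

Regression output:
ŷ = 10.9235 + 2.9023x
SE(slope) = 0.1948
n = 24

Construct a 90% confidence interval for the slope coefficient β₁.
The 90% CI for β₁ is (2.5678, 3.2368)

Confidence interval for the slope:

The 90% CI for β₁ is: β̂₁ ± t*(α/2, n-2) × SE(β̂₁)

Step 1: Find critical t-value
- Confidence level = 0.9
- Degrees of freedom = n - 2 = 24 - 2 = 22
- t*(α/2, 22) = 1.7171

Step 2: Calculate margin of error
Margin = 1.7171 × 0.1948 = 0.3345

Step 3: Construct interval
CI = 2.9023 ± 0.3345
CI = (2.5678, 3.2368)

Interpretation: intervals built this way capture the true β₁ in 90% of repeated samples; here the plausible range for the per-unit effect of x on y is 2.5678 to 3.2368.
Both endpoints are positive, so the data support a genuinely positive slope at this confidence level.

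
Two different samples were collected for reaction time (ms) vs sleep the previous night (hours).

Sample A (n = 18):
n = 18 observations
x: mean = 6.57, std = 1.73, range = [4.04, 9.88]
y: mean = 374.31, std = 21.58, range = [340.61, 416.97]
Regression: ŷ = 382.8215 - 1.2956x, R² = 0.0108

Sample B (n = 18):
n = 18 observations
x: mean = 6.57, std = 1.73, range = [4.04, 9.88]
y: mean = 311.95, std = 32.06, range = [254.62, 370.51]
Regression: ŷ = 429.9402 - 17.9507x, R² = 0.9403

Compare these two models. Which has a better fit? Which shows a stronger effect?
Model B has the better fit (R² = 0.9403 vs 0.0108). Model B shows the stronger effect (|β₁| = 17.9507 vs 1.2956).

Model Comparison:

Which explains more variance? (R²)
- Model A: R² = 0.0108 → 1.08% of variance in reaction time explained
- Model B: R² = 0.9403 → 94.03% of variance in reaction time explained
- 0.9403 > 0.0108 → Model B has the better fit

Which has the larger per-hour effect? (|β₁|)
- Model A: β₁ = -1.2956 → predicted reaction time falls 1.2956 ms per additional hour of sleep
- Model B: β₁ = -17.9507 → predicted reaction time falls 17.9507 ms per additional hour of sleep
- |-1.2956| < |-17.9507| → Model B shows the stronger marginal effect

Note: The two samples could reflect different populations, time periods, or measurement quality.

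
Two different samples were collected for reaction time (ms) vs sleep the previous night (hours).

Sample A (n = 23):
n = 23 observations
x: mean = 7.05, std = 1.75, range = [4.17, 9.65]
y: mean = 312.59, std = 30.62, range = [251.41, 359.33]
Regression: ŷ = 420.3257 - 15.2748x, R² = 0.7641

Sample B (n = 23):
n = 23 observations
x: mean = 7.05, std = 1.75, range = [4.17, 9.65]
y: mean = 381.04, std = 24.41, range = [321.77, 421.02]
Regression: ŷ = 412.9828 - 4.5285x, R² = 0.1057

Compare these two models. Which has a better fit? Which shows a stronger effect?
Model A has the better fit (R² = 0.7641 vs 0.1057). Model A shows the stronger effect (|β₁| = 15.2748 vs 4.5285).

Model Comparison:

Fit — compare R²:
- Model A: R² = 0.7641 → 76.41% of variance in reaction time explained
- Model B: R² = 0.1057 → 10.57% of variance in reaction time explained
- 0.7641 > 0.1057 → Model A has the better fit

Strength of effect — compare |β₁|:
- Model A: β₁ = -15.2748 → predicted reaction time falls 15.2748 ms per additional hour of sleep
- Model B: β₁ = -4.5285 → predicted reaction time falls 4.5285 ms per additional hour of sleep
- |-15.2748| > |-4.5285| → Model A shows the stronger marginal effect

Notes:
- R² measures how tightly points cluster around the line; β₁ measures how steep the line is — they answer different questions.
- A steeper slope doesn't make a better model if the scatter around the line is large.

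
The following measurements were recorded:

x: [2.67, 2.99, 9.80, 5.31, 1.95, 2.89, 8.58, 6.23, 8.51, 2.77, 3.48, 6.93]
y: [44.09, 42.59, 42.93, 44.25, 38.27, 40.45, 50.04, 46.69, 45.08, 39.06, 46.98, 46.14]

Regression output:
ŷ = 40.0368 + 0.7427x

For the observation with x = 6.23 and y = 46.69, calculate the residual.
Residual = 2.0262

The residual is the difference between the actual value and the predicted value:

Residual = y - ŷ

Step 1: Calculate predicted value
ŷ = 40.0368 + 0.7427 × 6.23
ŷ = 44.6638

Step 2: Calculate residual
Residual = 46.69 - 44.6638
Residual = 2.0262

Sign check: y > ŷ, so the point is above the line and the fit underestimates here.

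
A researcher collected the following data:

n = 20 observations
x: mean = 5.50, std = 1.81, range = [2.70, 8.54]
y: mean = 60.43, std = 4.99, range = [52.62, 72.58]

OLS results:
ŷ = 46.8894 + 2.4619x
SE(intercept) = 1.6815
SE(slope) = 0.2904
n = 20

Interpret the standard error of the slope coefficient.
SE(β̂₁) = 0.2904 is the estimated standard deviation of the slope estimate across repeated samples; relative to β̂₁ = 2.4619 that is 11.8%, a precise estimate.

SE(β̂₁) = s / √Sxx, where s is the residual standard deviation and Sxx = Σ(x − x̄)². It is the yardstick for how far β̂₁ = 2.4619 could plausibly be from the true slope.

Relative precision:
- SE / |β̂₁| = 0.2904 / 2.4619 = 11.8%
- Rule of thumb (under 20%: precise; 20% to under 50%: moderately precise; 50% or more: imprecise) → precise

Link to interval estimation: a confidence interval for β₁ is β̂₁ ± t* × 0.2904, so SE sets the half-width per unit of t*.

What drives SE(β̂₁): more residual scatter → larger SE; wider spread of x values → smaller SE; larger n (here n = 20) → smaller SE.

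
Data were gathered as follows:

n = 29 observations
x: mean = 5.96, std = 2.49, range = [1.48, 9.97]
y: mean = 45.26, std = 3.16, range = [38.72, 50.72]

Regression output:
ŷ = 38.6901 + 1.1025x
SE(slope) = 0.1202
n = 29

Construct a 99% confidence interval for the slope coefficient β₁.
The 99% CI for β₁ is (0.7695, 1.4355)

Confidence interval for the slope:

The 99% CI for β₁ is: β̂₁ ± t*(α/2, n-2) × SE(β̂₁)

Step 1: Find critical t-value
- Confidence level = 0.99
- Degrees of freedom = n - 2 = 29 - 2 = 27
- t*(α/2, 27) = 2.7707

Step 2: Calculate margin of error
Margin = 2.7707 × 0.1202 = 0.3330

Step 3: Construct interval
CI = 1.1025 ± 0.3330
CI = (0.7695, 1.4355)

Interpretation: each one-unit increase in x is associated with a change in mean y of between 0.7695 and 1.4355, with 99% confidence.
The interval does not include 0, suggesting a significant linear relationship.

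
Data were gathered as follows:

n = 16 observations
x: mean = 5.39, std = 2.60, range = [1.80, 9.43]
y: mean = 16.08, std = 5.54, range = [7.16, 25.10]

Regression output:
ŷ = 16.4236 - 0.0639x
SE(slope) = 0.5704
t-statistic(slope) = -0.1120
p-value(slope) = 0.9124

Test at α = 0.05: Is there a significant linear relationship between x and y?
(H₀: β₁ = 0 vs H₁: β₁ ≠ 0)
Fail to reject H₀: p-value = 0.9124 ≥ α = 0.05. The linear relationship is not significant at the 5% level.

Hypothesis test for the slope coefficient:

H₀: β₁ = 0 (no linear relationship)
H₁: β₁ ≠ 0 (linear relationship exists)

Test statistic: t = β̂₁ / SE(β̂₁) = -0.0639 / 0.5704 = -0.1120

The p-value (0.9124) is the probability, under H₀, of a t-statistic at least as extreme as |t| = 0.1120 (two-sided, df = n − 2 = 14).

Decision rule: reject H₀ if p-value < α.
p-value = 0.9124 ≥ α = 0.05 → fail to reject H₀.

At α = 0.05 the data do not provide convincing evidence of a nonzero slope.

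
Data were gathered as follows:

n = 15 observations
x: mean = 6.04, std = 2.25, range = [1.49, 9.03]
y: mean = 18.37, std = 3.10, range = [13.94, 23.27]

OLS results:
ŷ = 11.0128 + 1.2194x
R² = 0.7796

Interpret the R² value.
About 77.96% of the variability in y is accounted for by the regression on x (R² = 0.7796) — a strong linear fit.

The coefficient of determination R² is the fraction of the total variation in y that the fitted line accounts for.

Here R² = 0.7796:
- Explained: 77.96% of the variation in y
- Unexplained (residual): 100% − 77.96% = 22.04%
- Rule of thumb (below 0.3 weak; 0.3 to below 0.7 moderate; 0.7 and above strong) → strong

Note: R² says nothing about causation, and a high R² does not by itself mean the linear form is appropriate — check the residuals.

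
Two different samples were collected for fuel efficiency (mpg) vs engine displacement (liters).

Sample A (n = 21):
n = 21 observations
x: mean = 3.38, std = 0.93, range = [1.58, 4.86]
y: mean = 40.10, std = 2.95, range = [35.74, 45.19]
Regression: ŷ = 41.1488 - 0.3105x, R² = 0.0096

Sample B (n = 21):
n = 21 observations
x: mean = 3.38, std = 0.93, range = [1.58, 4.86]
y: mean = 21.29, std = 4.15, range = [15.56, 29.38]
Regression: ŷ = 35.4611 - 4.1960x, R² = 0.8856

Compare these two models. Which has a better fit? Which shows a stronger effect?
Model B has the better fit (R² = 0.8856 vs 0.0096). Model B shows the stronger effect (|β₁| = 4.1960 vs 0.3105).

Model Comparison:

Fit — compare R²:
- Model A: R² = 0.0096 → 0.96% of variance in fuel efficiency explained
- Model B: R² = 0.8856 → 88.56% of variance in fuel efficiency explained
- 0.8856 > 0.0096 → Model B has the better fit

Effect size (slope magnitude):
- Model A: β₁ = -0.3105 → predicted fuel efficiency falls 0.3105 mpg per additional liter of engine displacement
- Model B: β₁ = -4.1960 → predicted fuel efficiency falls 4.1960 mpg per additional liter of engine displacement
- |-0.3105| < |-4.1960| → Model B shows the stronger marginal effect

Note: R² measures how tightly points cluster around the line; β₁ measures how steep the line is — they answer different questions.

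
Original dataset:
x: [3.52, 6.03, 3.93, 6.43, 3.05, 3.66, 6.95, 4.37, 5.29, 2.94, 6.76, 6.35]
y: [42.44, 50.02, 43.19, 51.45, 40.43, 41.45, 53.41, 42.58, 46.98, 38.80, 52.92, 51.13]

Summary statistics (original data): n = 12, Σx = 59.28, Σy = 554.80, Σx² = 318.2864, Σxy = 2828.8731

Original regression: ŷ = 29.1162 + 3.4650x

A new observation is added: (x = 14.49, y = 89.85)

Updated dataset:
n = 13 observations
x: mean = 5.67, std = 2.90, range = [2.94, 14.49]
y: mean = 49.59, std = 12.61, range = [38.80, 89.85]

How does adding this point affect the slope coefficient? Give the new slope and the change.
The slope changes from 3.4650 to 4.3114 (change of +0.8464, or +24.4%).

The new point has HIGH LEVERAGE: x = 14.49 is far from the original mean x̄ = 59.28/12 ≈ 4.94 (original range [2.94, 6.95]).

Step 1: Update the sums with the new point (n goes from 12 to 13)
Σx  = 59.28 + 14.49 = 73.77
Σy  = 554.80 + 89.85 = 644.65
Σx² = 318.2864 + 14.49² = 318.2864 + 209.9601 = 528.2465
Σxy = 2828.8731 + 14.49×89.85 = 2828.8731 + 1301.9265 = 4130.7996

Step 2: Recompute the slope with b₁ = (nΣxy − ΣxΣy) / (nΣx² − (Σx)²)
Numerator   = 13×4130.7996 − 73.77×644.65 = 53700.3948 − 47555.8305 = 6144.5643
Denominator = 13×528.2465 − 73.77² = 6867.2045 − 5442.0129 = 1425.1916
b₁(new) = 6144.5643 / 1425.1916 = 4.3114

(Same formula on the original sums: (12×2828.8731 − 59.28×554.80) / (12×318.2864 − 59.28²) = 1057.9332 / 305.3184 = 3.4650, matching the given fit.)

Step 3: Change in slope
Δβ₁ = 4.3114 − 3.4650 = +0.8464
Relative change = +0.8464 / 3.4650 × 100% = +24.4%
→ the slope increases when the point is added.

A high-leverage point only changes the slope if it is off the original line; here y = 89.85 is above the original trend, so the slope increases.
In practice: investigate whether it comes from the same population as the rest of the sample.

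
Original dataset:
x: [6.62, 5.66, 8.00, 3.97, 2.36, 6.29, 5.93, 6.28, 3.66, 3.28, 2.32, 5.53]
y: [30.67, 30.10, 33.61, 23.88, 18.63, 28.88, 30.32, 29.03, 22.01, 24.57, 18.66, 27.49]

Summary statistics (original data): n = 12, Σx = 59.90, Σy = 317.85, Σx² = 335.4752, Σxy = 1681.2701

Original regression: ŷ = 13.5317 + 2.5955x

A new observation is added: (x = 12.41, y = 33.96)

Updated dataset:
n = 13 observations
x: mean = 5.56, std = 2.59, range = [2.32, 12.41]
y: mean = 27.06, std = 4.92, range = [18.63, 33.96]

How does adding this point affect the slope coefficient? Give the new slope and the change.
The slope changes from 2.5955 to 1.6711 (change of -0.9244, or -35.6%).

The new point has HIGH LEVERAGE: x = 12.41 is far from the original mean x̄ = 59.90/12 ≈ 4.99 (original range [2.32, 8.00]).

Step 1: Update the sums with the new point (n goes from 12 to 13)
Σx  = 59.90 + 12.41 = 72.31
Σy  = 317.85 + 33.96 = 351.81
Σx² = 335.4752 + 12.41² = 335.4752 + 154.0081 = 489.4833
Σxy = 1681.2701 + 12.41×33.96 = 1681.2701 + 421.4436 = 2102.7137

Step 2: Recompute the slope with b₁ = (nΣxy − ΣxΣy) / (nΣx² − (Σx)²)
Numerator   = 13×2102.7137 − 72.31×351.81 = 27335.2781 − 25439.3811 = 1895.8970
Denominator = 13×489.4833 − 72.31² = 6363.2829 − 5228.7361 = 1134.5468
b₁(new) = 1895.8970 / 1134.5468 = 1.6711

(Same formula on the original sums: (12×1681.2701 − 59.90×317.85) / (12×335.4752 − 59.90²) = 1136.0262 / 437.6924 = 2.5955, matching the given fit.)

Step 3: Change in slope
Δβ₁ = 1.6711 − 2.5955 = -0.9244
Relative change = -0.9244 / 2.5955 × 100% = -35.6%
→ the slope decreases when the point is added.

Because the point sits below the extension of the original line at a high-leverage x, it tilts the fit down.
In practice: refit with and without it and report both if conclusions differ.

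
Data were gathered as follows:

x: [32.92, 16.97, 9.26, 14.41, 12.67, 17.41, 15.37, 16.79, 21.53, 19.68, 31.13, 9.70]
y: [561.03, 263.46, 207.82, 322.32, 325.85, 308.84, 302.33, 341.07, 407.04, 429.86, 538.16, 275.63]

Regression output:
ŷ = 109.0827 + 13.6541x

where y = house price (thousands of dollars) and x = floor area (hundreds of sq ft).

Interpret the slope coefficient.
For each additional hundred sq ft of floor area, predicted house price increases by approximately 13.6541 thousand dollars.

The slope coefficient β₁ = 13.6541 represents the marginal effect of floor area on house price.

Interpretation:
- Floor area up by 1 hundred sq ft → predicted house price increases by 13.6541 thousand dollars
- This is a linear approximation: the same per-unit change is assumed across the whole observed x range
- The sign (+) gives the direction; the magnitude 13.6541 gives the size of the effect per hundred sq ft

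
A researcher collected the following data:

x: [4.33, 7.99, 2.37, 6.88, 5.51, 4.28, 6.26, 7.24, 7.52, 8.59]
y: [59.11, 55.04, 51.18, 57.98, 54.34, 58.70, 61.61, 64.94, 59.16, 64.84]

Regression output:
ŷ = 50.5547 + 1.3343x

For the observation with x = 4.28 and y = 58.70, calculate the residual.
Residual = 2.4345

The residual is the difference between the actual value and the predicted value:

Residual = y - ŷ

Step 1: Calculate predicted value
ŷ = 50.5547 + 1.3343 × 4.28
ŷ = 56.2655

Step 2: Calculate residual
Residual = 58.70 - 56.2655
Residual = 2.4345

Interpretation: the model underestimates the actual value by 2.4345 at this point (positive residual → observation lies above the fitted line).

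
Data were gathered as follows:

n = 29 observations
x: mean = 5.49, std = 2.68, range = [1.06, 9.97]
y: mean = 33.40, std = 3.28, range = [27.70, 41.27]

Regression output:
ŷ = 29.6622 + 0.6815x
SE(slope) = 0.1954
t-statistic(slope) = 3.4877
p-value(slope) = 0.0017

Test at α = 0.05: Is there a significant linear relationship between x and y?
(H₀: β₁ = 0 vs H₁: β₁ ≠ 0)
Since p-value = 0.0017 < α = 0.05, reject H₀ — the slope is significantly different from 0.

Hypothesis test for the slope coefficient:

H₀: β₁ = 0 (no linear relationship)
H₁: β₁ ≠ 0 (linear relationship exists)

Test statistic: t = β̂₁ / SE(β̂₁) = 0.6815 / 0.1954 = 3.4877

p = 0.0017: how often a slope estimate this far from 0 (in SE units) would arise by chance if β₁ were truly 0.

Decision rule: reject H₀ if p-value < α.
p-value = 0.0017 < α = 0.05 → reject H₀.

There is sufficient evidence at the 5% significance level to conclude that a linear relationship exists between x and y.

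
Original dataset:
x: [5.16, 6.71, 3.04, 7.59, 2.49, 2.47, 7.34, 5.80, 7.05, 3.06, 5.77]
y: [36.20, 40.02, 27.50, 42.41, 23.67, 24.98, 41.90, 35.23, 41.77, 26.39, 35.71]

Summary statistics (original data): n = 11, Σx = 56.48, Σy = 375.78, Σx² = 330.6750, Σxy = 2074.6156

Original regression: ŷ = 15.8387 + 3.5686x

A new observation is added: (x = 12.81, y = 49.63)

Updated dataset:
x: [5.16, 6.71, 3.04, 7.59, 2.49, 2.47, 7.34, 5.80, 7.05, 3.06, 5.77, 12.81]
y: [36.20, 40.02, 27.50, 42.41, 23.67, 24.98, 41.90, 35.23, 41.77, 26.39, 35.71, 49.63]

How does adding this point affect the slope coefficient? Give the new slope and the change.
The slope changes from 3.5686 to 2.6826 (change of -0.8860, or -24.8%).

x = 12.81 lies well outside the original x-range [2.47, 7.59] (x̄ ≈ 5.13), so this observation has high leverage and can move the slope substantially.

Step 1: Update the sums with the new point (n goes from 11 to 12)
Σx  = 56.48 + 12.81 = 69.29
Σy  = 375.78 + 49.63 = 425.41
Σx² = 330.6750 + 12.81² = 330.6750 + 164.0961 = 494.7711
Σxy = 2074.6156 + 12.81×49.63 = 2074.6156 + 635.7603 = 2710.3759

Step 2: Recompute the slope with b₁ = (nΣxy − ΣxΣy) / (nΣx² − (Σx)²)
Numerator   = 12×2710.3759 − 69.29×425.41 = 32524.5108 − 29476.6589 = 3047.8519
Denominator = 12×494.7711 − 69.29² = 5937.2532 − 4801.1041 = 1136.1491
b₁(new) = 3047.8519 / 1136.1491 = 2.6826

(Same formula on the original sums: (11×2074.6156 − 56.48×375.78) / (11×330.6750 − 56.48²) = 1596.7172 / 447.4346 = 3.5686, matching the given fit.)

Step 3: Change in slope
Δβ₁ = 2.6826 − 3.5686 = -0.8860
Relative change = -0.8860 / 3.5686 × 100% = -24.8%
→ the slope decreases when the point is added.

Because the point sits below the extension of the original line at a high-leverage x, it tilts the fit down.
In practice: investigate whether it comes from the same population as the rest of the sample; check such a point for data-entry or measurement error.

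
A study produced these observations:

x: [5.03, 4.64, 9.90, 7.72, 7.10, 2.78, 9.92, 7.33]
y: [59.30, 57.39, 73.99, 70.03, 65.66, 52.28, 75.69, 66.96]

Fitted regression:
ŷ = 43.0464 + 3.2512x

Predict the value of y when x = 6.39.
ŷ = 63.8216

Plug x = 6.39 into the fitted line:

ŷ = 43.0464 + 3.2512 × 6.39
ŷ = 43.0464 + 20.7752
ŷ = 63.8216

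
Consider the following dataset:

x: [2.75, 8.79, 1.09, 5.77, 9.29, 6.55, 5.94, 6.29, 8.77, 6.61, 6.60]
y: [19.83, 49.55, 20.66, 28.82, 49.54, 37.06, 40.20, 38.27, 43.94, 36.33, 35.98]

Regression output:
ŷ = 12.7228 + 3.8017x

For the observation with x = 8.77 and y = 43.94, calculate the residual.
Residual = -2.1237

The residual is the difference between the actual value and the predicted value:

Residual = y - ŷ

Step 1: Calculate predicted value
ŷ = 12.7228 + 3.8017 × 8.77
ŷ = 46.0637

Step 2: Calculate residual
Residual = 43.94 - 46.0637
Residual = -2.1237

The residual is negative, so the observed y = 43.94 sits below the regression line (the line overestimates it by 2.1237).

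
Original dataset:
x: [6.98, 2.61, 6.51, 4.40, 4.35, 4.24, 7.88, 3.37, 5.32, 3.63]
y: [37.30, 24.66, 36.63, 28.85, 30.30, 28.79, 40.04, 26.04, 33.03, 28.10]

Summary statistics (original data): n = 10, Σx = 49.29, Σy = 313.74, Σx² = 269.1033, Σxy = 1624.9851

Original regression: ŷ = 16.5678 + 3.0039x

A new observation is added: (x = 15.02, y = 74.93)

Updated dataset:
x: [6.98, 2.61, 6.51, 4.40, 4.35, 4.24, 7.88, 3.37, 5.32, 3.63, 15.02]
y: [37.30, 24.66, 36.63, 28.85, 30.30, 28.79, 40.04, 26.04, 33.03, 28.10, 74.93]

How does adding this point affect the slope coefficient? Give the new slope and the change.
New slope β₁ = 4.0272 versus 3.0039 before: a change of +1.0233 (+34.1%).

x = 15.02 lies well outside the original x-range [2.61, 7.88] (x̄ ≈ 4.93), so this observation has high leverage and can move the slope substantially.

Step 1: Update the sums with the new point (n goes from 10 to 11)
Σx  = 49.29 + 15.02 = 64.31
Σy  = 313.74 + 74.93 = 388.67
Σx² = 269.1033 + 15.02² = 269.1033 + 225.6004 = 494.7037
Σxy = 1624.9851 + 15.02×74.93 = 1624.9851 + 1125.4486 = 2750.4337

Step 2: Recompute the slope with b₁ = (nΣxy − ΣxΣy) / (nΣx² − (Σx)²)
Numerator   = 11×2750.4337 − 64.31×388.67 = 30254.7707 − 24995.3677 = 5259.4030
Denominator = 11×494.7037 − 64.31² = 5441.7407 − 4135.7761 = 1305.9646
b₁(new) = 5259.4030 / 1305.9646 = 4.0272

(Same formula on the original sums: (10×1624.9851 − 49.29×313.74) / (10×269.1033 − 49.29²) = 785.6064 / 261.5289 = 3.0039, matching the given fit.)

Step 3: Change in slope
Δβ₁ = 4.0272 − 3.0039 = +1.0233
Relative change = +1.0233 / 3.0039 × 100% = +34.1%
→ the slope increases when the point is added.

Because the point sits above the extension of the original line at a high-leverage x, it tilts the fit up.
In practice: check such a point for data-entry or measurement error.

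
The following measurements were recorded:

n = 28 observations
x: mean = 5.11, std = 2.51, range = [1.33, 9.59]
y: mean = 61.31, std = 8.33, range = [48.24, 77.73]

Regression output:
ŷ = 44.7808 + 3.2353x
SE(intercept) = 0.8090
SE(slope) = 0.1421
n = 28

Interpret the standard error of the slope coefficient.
SE(β̂₁) = 0.1421 is the estimated standard deviation of the slope estimate across repeated samples; relative to β̂₁ = 3.2353 that is 4.4%, a precise estimate.

What SE measures:
- The standard error quantifies the sampling variability of the coefficient estimate
- It is the estimated standard deviation of β̂₁ across hypothetical repeated samples of the same size
- Smaller SE → more precise estimate

Relative precision:
- SE / |β̂₁| = 0.1421 / 3.2353 = 4.4%
- Rule of thumb (under 20%: precise; 20% to under 50%: moderately precise; 50% or more: imprecise) → precise

Link to the t-test: t = β̂₁ / SE(β̂₁) = 3.2353 / 0.1421 = 22.7678, the statistic for H₀: β₁ = 0.

What drives SE(β̂₁): larger n (here n = 28) → smaller SE; wider spread of x values → smaller SE.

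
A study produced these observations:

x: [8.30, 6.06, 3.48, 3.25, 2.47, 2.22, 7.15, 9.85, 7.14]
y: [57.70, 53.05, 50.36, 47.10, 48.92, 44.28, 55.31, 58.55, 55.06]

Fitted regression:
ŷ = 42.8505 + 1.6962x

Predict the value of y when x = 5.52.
ŷ = 52.2135

Plug x = 5.52 into the fitted line:

ŷ = 42.8505 + 1.6962 × 5.52
ŷ = 42.8505 + 9.3630
ŷ = 52.2135

This is a point prediction; actual observations scatter around it by roughly the residual standard deviation.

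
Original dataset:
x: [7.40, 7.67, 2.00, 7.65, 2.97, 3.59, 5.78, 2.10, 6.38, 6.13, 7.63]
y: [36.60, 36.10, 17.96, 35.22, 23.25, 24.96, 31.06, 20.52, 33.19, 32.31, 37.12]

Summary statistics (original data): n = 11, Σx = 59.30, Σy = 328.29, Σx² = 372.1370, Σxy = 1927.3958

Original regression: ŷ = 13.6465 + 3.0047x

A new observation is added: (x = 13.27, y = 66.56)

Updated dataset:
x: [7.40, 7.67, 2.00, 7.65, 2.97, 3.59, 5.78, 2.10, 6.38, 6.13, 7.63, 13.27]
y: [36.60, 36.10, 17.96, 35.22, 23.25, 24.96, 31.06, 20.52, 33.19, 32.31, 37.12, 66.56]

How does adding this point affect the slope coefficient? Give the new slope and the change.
New slope β₁ = 3.8660 versus 3.0047 before: a change of +0.8613 (+28.7%).

x = 13.27 lies well outside the original x-range [2.00, 7.67] (x̄ ≈ 5.39), so this observation has high leverage and can move the slope substantially.

Step 1: Update the sums with the new point (n goes from 11 to 12)
Σx  = 59.30 + 13.27 = 72.57
Σy  = 328.29 + 66.56 = 394.85
Σx² = 372.1370 + 13.27² = 372.1370 + 176.0929 = 548.2299
Σxy = 1927.3958 + 13.27×66.56 = 1927.3958 + 883.2512 = 2810.6470

Step 2: Recompute the slope with b₁ = (nΣxy − ΣxΣy) / (nΣx² − (Σx)²)
Numerator   = 12×2810.6470 − 72.57×394.85 = 33727.7640 − 28654.2645 = 5073.4995
Denominator = 12×548.2299 − 72.57² = 6578.7588 − 5266.4049 = 1312.3539
b₁(new) = 5073.4995 / 1312.3539 = 3.8660

(Same formula on the original sums: (11×1927.3958 − 59.30×328.29) / (11×372.1370 − 59.30²) = 1733.7568 / 577.0170 = 3.0047, matching the given fit.)

Step 3: Change in slope
Δβ₁ = 3.8660 − 3.0047 = +0.8613
Relative change = +0.8613 / 3.0047 × 100% = +28.7%
→ the slope increases when the point is added.

Because the point sits above the extension of the original line at a high-leverage x, it tilts the fit up.
In practice: investigate whether it comes from the same population as the rest of the sample; check such a point for data-entry or measurement error.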